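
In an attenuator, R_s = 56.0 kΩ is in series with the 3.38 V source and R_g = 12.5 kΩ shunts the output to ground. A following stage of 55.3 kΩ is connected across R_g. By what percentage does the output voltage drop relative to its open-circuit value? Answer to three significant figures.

Unloaded V = 3.38 × 12.5/68.50 = 0.6168 V.
Loaded: R_g‖R_L = 10.20 kΩ, giving V = 3.38 × 10.20/66.20 = 0.5206 V.
Drop = (0.6168 − 0.5206) / 0.6168 = 15.6 %.

15.6 %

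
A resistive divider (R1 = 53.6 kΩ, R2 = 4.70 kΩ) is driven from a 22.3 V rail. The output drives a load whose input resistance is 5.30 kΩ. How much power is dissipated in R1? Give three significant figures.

P ≈ 8.47 mW

Total resistance from the source is R1 + (R2‖R_L) = 56.09 kΩ, so I = 22.3/56.09 kΩ = 0.3976 mA.
P = I²·R1 = (0.3976 mA)² × 53.6 kΩ = 8.47 mW.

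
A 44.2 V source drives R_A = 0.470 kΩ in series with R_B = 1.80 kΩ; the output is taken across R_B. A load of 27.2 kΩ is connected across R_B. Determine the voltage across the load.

The load sits in parallel with R_B: R_B‖R_L = (1800 × 27200) / (1800 + 27200) = 1688 Ω.
V_out = 44.2 × 1688 / (470 + 1688) = 44.2 × 1688/2158 = 34.6 V.
(Unloaded it would have been 35.0 V.)

V_out ≈ 34.6 V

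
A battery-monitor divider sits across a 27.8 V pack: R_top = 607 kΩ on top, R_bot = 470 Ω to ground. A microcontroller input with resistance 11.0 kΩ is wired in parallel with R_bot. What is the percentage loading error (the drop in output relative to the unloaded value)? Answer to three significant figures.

4.09 %

The divider's output (Thévenin) resistance is R_top‖R_bot = 469.6 Ω.
Fractional drop under load = R_th/(R_th + R_L) = 469.6 / (469.6 + 11000) = 0.04095.
So the output falls by 4.09 %.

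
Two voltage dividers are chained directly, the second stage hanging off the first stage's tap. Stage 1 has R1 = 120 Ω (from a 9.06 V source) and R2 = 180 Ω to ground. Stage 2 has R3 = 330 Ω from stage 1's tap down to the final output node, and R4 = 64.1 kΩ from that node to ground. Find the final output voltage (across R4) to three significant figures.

Stage 2 presents R3+R4 = 64430 Ω as a load on stage 1's tap.
Stage 1's lower leg becomes R2‖(R3+R4) = 179.5 Ω, so V_mid = 9.06 × 179.5/299.5 = 5.430 V.
Stage 2 is itself unloaded: V_out = V_mid × R4/(R3+R4) = 5.430 × 64100/64430 = 5.40 V.

V_out ≈ 5.40 V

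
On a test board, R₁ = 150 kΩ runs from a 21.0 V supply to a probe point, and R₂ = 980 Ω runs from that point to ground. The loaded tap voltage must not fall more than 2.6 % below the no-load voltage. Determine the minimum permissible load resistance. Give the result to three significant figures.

Output resistance R_th = R₁‖R₂ = (150000 × 980)/151000 = 973.6 Ω.
The fractional drop is R_th/(R_th + R_L); requiring this ≤ 0.0260 gives R_L ≥ R_th(1/0.0260 − 1) = 973.6 × 37.46 = 36.5 kΩ.

R_L(min) ≈ 36.5 kΩ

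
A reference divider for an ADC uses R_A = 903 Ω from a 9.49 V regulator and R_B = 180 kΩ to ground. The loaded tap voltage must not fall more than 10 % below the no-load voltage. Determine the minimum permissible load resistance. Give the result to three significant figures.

Output resistance R_th = R_A‖R_B = (903 × 180000)/180900 = 898.5 Ω.
The fractional drop is R_th/(R_th + R_L); requiring this ≤ 0.100 gives R_L ≥ R_th(1/0.100 − 1) = 898.5 × 9.000 = 8.09 kΩ.

R_L(min) ≈ 8.09 kΩ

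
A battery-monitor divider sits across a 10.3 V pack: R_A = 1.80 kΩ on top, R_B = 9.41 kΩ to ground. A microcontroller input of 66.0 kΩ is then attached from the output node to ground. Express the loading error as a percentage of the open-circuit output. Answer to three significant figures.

2.24 %

The divider's output (Thévenin) resistance is R_A‖R_B = 1.511 kΩ.
Fractional drop under load = R_th/(R_th + R_L) = 1.511 / (1.511 + 66.0) = 0.02238.
So the output falls by 2.24 %.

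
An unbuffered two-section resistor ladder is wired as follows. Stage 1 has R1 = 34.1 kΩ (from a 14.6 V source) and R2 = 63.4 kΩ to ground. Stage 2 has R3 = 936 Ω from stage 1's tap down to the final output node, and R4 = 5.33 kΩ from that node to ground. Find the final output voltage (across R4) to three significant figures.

V_out ≈ 1.78 V

Stage 2 presents R3+R4 = 6266 Ω as a load on stage 1's tap.
Stage 1's lower leg becomes R2‖(R3+R4) = 5702 Ω, so V_mid = 14.6 × 5702/39800 = 2.092 V.
Stage 2 is itself unloaded: V_out = V_mid × R4/(R3+R4) = 2.092 × 5330/6266 = 1.78 V.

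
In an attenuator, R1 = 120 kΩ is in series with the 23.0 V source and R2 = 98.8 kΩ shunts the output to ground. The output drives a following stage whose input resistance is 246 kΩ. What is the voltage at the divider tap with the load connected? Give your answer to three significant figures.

V_out ≈ 8.51 V

The load sits in parallel with R2: R2‖R_L = (98.8 × 246) / (98.8 + 246) = 70.49 kΩ.
V_out = 23.0 × 70.49 / (120 + 70.49) = 23.0 × 70.49/190.5 = 8.51 V.
(Unloaded it would have been 10.4 V.)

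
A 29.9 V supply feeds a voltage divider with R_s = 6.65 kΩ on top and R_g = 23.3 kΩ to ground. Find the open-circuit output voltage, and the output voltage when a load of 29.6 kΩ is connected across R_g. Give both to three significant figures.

Open-circuit: V = 29.9 × 23.3/(6.65 + 23.3) = 23.3 V.
With the load, R_g becomes R_g‖R_L = 13.04 kΩ, so V = 29.9 × 13.04/19.69 = 19.8 V.

Unloaded: 23.3 V; loaded: 19.8 V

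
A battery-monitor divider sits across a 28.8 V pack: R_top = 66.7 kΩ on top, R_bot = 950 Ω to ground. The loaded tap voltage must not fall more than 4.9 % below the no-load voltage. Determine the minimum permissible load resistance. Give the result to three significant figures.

R_L(min) ≈ 18.2 kΩ

Output resistance R_th = R_top‖R_bot = (66700 × 950)/67650 = 936.7 Ω.
The fractional drop is R_th/(R_th + R_L); requiring this ≤ 0.0490 gives R_L ≥ R_th(1/0.0490 − 1) = 936.7 × 19.41 = 18.2 kΩ.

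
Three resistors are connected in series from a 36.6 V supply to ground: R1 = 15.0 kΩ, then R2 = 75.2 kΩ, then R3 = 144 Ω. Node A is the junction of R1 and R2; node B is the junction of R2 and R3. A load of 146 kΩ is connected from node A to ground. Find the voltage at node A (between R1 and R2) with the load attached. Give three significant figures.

V ≈ 28.1 V

Below node A the series string R2+R3 = 75340 Ω sits in parallel with the 146000 Ω load: 49700 Ω.
V_A = 36.6 × 49700/(15000 + 49700) = 28.1 V.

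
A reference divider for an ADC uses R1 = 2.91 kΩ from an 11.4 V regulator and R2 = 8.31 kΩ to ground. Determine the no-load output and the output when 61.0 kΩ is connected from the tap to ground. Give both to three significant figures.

Open-circuit: V = 11.4 × 8.31/(2.91 + 8.31) = 8.44 V.
With the load, R2 becomes R2‖R_L = 7.314 kΩ, so V = 11.4 × 7.314/10.22 = 8.16 V.

Unloaded: 8.44 V; loaded: 8.16 V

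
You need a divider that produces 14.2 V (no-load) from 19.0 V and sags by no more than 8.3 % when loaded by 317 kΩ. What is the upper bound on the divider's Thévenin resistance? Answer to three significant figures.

Loading drop = R_th/(R_th + R_L) ≤ 0.0830, so R_th ≤ R_L · ε/(1−ε) = 317 kΩ × 0.0830/0.9170 = 28.7 kΩ.

R_th ≤ 28.7 kΩ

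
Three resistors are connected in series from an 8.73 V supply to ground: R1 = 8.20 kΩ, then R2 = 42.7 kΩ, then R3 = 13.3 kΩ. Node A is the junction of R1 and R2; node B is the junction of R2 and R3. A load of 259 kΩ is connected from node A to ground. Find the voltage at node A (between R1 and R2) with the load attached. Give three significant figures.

V ≈ 7.41 V

Below node A the series string R2+R3 = 56.00 kΩ sits in parallel with the 259 kΩ load: 46.04 kΩ.
V_A = 8.73 × 46.04/(8.20 + 46.04) = 7.41 V.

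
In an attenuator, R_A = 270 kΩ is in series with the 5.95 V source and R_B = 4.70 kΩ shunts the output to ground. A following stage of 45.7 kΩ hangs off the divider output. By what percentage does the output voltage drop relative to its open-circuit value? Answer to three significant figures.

9.18 %

Unloaded V = 5.95 × 4.70/274.7 = 0.10180 V.
Loaded: R_B‖R_L = 4.262 kΩ, giving V = 5.95 × 4.262/274.3 = 0.092456 V.
Drop = (0.10180 − 0.092456) / 0.10180 = 9.18 %.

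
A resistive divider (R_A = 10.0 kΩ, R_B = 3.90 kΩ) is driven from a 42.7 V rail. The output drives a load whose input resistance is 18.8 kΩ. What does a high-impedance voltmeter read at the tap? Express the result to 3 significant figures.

V_out ≈ 10.4 V

The load sits in parallel with R_B: R_B‖R_L = (3.90 × 18.8) / (3.90 + 18.8) = 3.230 kΩ.
V_out = 42.7 × 3.230 / (10.0 + 3.230) = 42.7 × 3.230/13.23 = 10.4 V.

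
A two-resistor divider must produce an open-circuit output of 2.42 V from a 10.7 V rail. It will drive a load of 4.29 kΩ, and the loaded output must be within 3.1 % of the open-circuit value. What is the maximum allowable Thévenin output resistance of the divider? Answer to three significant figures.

Loading drop = R_th/(R_th + R_L) ≤ 0.0310, so R_th ≤ R_L · ε/(1−ε) = 4.29 kΩ × 0.0310/0.9690 = 137 Ω.
(Any R1, R2 with R2/(R1+R2) = 0.226 and R1‖R2 ≤ 137 Ω will meet the spec.)

R_th ≤ 137 Ω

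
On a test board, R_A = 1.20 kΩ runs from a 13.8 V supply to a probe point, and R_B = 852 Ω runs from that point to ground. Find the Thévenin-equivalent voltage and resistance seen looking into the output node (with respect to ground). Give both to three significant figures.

V_th is the open-circuit tap voltage: 13.8 × 852/(1200 + 852) = 5.73 V.
With the supply zeroed, R_A and R_B appear in parallel from the tap: R_th = R_A‖R_B = (1200 × 852)/2052 = 498 Ω.

V_th = 5.73 V, R_th = 498 Ω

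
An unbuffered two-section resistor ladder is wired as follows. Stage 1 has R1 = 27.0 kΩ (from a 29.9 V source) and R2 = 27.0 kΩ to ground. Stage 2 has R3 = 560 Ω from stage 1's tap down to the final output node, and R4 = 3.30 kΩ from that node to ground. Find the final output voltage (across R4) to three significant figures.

Stage 2 presents R3+R4 = 3860 Ω as a load on stage 1's tap.
Stage 1's lower leg becomes R2‖(R3+R4) = 3377 Ω, so V_mid = 29.9 × 3377/30380 = 3.324 V.
Stage 2 is itself unloaded: V_out = V_mid × R4/(R3+R4) = 3.324 × 3300/3860 = 2.84 V.

V_out ≈ 2.84 V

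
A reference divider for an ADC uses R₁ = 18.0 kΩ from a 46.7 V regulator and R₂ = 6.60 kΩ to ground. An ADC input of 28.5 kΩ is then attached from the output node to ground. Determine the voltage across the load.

V_out ≈ 10.7 V

The load sits in parallel with R₂: R₂‖R_L = (6.60 × 28.5) / (6.60 + 28.5) = 5.359 kΩ.
V_out = 46.7 × 5.359 / (18.0 + 5.359) = 46.7 × 5.359/23.36 = 10.7 V.
(Unloaded it would have been 12.5 V.)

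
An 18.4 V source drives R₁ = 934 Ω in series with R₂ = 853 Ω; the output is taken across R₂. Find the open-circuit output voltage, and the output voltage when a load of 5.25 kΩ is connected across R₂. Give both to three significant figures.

Unloaded: 8.78 V; loaded: 8.10 V

Open-circuit: V = 18.4 × 853/(934 + 853) = 8.78 V.
With the load, R₂ becomes R₂‖R_L = 733.8 Ω, so V = 18.4 × 733.8/1668 = 8.10 V.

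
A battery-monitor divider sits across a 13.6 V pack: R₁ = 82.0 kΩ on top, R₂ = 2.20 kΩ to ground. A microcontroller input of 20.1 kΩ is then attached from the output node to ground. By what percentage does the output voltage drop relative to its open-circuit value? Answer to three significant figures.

9.63 %

The divider's output (Thévenin) resistance is R₁‖R₂ = 2.143 kΩ.
Fractional drop under load = R_th/(R_th + R_L) = 2.143 / (2.143 + 20.1) = 0.09633.
So the output falls by 9.63 %.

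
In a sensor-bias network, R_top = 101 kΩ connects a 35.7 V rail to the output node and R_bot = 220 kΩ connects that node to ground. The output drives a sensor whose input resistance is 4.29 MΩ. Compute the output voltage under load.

V_out ≈ 24.1 V

The load sits in parallel with R_bot: R_bot‖R_L = (220 × 4290) / (220 + 4290) = 209.3 kΩ.
V_out = 35.7 × 209.3 / (101 + 209.3) = 35.7 × 209.3/310.3 = 24.1 V.
(Unloaded it would have been 24.5 V.)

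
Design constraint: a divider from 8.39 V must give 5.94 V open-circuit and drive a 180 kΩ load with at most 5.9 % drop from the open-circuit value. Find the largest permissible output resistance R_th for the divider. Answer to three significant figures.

Loading drop = R_th/(R_th + R_L) ≤ 0.0590, so R_th ≤ R_L · ε/(1−ε) = 180 kΩ × 0.0590/0.9410 = 11.3 kΩ.
(Any R1, R2 with R2/(R1+R2) = 0.708 and R1‖R2 ≤ 11.3 kΩ will meet the spec.)

R_th ≤ 11.3 kΩ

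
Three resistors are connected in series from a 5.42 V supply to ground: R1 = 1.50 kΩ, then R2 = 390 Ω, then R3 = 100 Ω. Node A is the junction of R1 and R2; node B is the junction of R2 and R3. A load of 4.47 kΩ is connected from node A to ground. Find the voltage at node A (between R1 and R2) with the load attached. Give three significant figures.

Below node A the series string R2+R3 = 490.0 Ω sits in parallel with the 4470 Ω load: 441.6 Ω.
V_A = 5.42 × 441.6/(1500 + 441.6) = 1.23 V.

V ≈ 1.23 V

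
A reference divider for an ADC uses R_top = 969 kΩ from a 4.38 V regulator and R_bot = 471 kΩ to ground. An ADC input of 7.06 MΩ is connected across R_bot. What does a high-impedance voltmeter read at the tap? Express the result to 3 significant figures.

V_out ≈ 1.37 V

The load sits in parallel with R_bot: R_bot‖R_L = (471 × 7060) / (471 + 7060) = 441.5 kΩ.
V_out = 4.38 × 441.5 / (969 + 441.5) = 4.38 × 441.5/1411 = 1.37 V.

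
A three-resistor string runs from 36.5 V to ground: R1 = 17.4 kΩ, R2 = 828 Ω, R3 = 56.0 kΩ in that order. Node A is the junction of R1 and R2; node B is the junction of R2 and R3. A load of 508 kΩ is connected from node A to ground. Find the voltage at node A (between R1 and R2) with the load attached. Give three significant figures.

V ≈ 27.2 V

Below node A the series string R2+R3 = 56830 Ω sits in parallel with the 508000 Ω load: 51110 Ω.
V_A = 36.5 × 51110/(17400 + 51110) = 27.2 V.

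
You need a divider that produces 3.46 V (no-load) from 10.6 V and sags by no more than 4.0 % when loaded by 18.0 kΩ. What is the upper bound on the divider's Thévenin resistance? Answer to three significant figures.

R_th ≤ 750 Ω

Loading drop = R_th/(R_th + R_L) ≤ 0.0400, so R_th ≤ R_L · ε/(1−ε) = 18.0 kΩ × 0.0400/0.9600 = 750 Ω.
(Any R1, R2 with R2/(R1+R2) = 0.326 and R1‖R2 ≤ 750 Ω will meet the spec.)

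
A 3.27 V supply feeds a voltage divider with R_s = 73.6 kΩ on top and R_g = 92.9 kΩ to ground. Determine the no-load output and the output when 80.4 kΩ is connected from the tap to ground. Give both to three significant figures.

Open-circuit: V = 3.27 × 92.9/(73.6 + 92.9) = 1.82 V.
With the load, R_g becomes R_g‖R_L = 43.10 kΩ, so V = 3.27 × 43.10/116.7 = 1.21 V.

Unloaded: 1.82 V; loaded: 1.21 V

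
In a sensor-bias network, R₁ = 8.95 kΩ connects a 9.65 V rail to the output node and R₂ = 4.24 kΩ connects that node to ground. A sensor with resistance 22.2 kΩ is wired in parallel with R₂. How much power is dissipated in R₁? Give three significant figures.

Total resistance from the source is R₁ + (R₂‖R_L) = 12.51 kΩ, so I = 9.65/12.51 kΩ = 0.7714 mA.
P = I²·R₁ = (0.7714 mA)² × 8.95 kΩ = 5.33 mW.

P ≈ 5.33 mW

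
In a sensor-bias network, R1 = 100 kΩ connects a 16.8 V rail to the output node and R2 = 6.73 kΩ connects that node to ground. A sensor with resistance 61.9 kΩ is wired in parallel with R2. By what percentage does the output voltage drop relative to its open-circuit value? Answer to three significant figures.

9.25 %

The divider's output (Thévenin) resistance is R1‖R2 = 6.306 kΩ.
Fractional drop under load = R_th/(R_th + R_L) = 6.306 / (6.306 + 61.9) = 0.09245.
So the output falls by 9.25 %.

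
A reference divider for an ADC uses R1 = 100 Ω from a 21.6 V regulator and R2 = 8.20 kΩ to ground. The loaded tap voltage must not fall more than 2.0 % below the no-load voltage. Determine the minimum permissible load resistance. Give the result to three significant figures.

R_L(min) ≈ 4.84 kΩ

Output resistance R_th = R1‖R2 = (100 × 8200)/8300 = 98.80 Ω.
The fractional drop is R_th/(R_th + R_L); requiring this ≤ 0.0200 gives R_L ≥ R_th(1/0.0200 − 1) = 98.80 × 49.00 = 4.84 kΩ.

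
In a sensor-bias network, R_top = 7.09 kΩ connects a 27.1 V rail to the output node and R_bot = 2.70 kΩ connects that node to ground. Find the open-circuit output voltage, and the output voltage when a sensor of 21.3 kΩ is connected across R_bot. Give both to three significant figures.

Unloaded: 7.47 V; loaded: 6.85 V

Open-circuit: V = 27.1 × 2.70/(7.09 + 2.70) = 7.47 V.
With the load, R_bot becomes R_bot‖R_L = 2.396 kΩ, so V = 27.1 × 2.396/9.486 = 6.85 V.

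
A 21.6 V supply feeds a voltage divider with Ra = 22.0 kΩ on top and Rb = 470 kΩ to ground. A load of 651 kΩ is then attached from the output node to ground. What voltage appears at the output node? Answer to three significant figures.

V_out ≈ 20.0 V

The load sits in parallel with Rb: Rb‖R_L = (470 × 651) / (470 + 651) = 272.9 kΩ.
V_out = 21.6 × 272.9 / (22.0 + 272.9) = 21.6 × 272.9/294.9 = 20.0 V.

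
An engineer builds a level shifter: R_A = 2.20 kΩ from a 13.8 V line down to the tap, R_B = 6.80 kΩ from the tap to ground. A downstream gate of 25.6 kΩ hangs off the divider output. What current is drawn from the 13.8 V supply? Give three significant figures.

I ≈ 1.82 mA

R_B‖R_L = 5.373 kΩ, so the source sees R_A + R_B‖R_L = 7.573 kΩ.
I = 13.8 V / 7.573 kΩ = 1.82 mA.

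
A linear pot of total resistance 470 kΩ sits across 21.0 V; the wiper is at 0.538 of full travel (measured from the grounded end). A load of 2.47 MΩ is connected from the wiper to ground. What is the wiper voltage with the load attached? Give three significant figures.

V ≈ 10.8 V

The wiper splits the pot into (1−α)R = 217.1 kΩ above and αR = 252.9 kΩ below.
Lower section ‖ load = 229.4 kΩ.
V_wiper = 21.0 × 229.4/(217.1 + 229.4) = 10.8 V.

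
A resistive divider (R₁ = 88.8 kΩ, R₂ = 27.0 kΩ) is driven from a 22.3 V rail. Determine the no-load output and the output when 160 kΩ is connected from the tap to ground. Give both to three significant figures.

Unloaded: 5.20 V; loaded: 4.60 V

Open-circuit: V = 22.3 × 27.0/(88.8 + 27.0) = 5.20 V.
With the load, R₂ becomes R₂‖R_L = 23.10 kΩ, so V = 22.3 × 23.10/111.9 = 4.60 V.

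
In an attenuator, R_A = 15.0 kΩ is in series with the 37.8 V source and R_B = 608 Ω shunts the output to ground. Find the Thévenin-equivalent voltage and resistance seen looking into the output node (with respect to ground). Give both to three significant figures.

V_th is the open-circuit tap voltage: 37.8 × 608/(15000 + 608) = 1.47 V.
With the supply zeroed, R_A and R_B appear in parallel from the tap: R_th = R_A‖R_B = (15000 × 608)/15610 = 584 Ω.

V_th = 1.47 V, R_th = 584 Ω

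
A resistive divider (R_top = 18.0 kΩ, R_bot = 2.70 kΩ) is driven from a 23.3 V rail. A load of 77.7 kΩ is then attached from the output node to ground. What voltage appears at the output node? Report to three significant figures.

V_out ≈ 2.95 V

The load sits in parallel with R_bot: R_bot‖R_L = (2.70 × 77.7) / (2.70 + 77.7) = 2.609 kΩ.
V_out = 23.3 × 2.609 / (18.0 + 2.609) = 23.3 × 2.609/20.61 = 2.95 V.
(Unloaded it would have been 3.04 V.)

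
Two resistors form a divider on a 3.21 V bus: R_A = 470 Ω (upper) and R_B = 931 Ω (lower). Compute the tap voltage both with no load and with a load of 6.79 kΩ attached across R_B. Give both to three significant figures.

Open-circuit: V = 3.21 × 931/(470 + 931) = 2.13 V.
With the load, R_B becomes R_B‖R_L = 818.7 Ω, so V = 3.21 × 818.7/1289 = 2.04 V.

Unloaded: 2.13 V; loaded: 2.04 V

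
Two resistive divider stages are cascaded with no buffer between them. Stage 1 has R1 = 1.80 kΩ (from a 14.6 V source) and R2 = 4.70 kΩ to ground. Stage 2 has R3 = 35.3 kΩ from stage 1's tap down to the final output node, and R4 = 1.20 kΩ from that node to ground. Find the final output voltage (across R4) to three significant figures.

V_out ≈ 0.335 V

Stage 2 presents R3+R4 = 36.50 kΩ as a load on stage 1's tap.
Stage 1's lower leg becomes R2‖(R3+R4) = 4.164 kΩ, so V_mid = 14.6 × 4.164/5.964 = 10.19 V.
Stage 2 is itself unloaded: V_out = V_mid × R4/(R3+R4) = 10.19 × 1.20/36.50 = 0.335 V.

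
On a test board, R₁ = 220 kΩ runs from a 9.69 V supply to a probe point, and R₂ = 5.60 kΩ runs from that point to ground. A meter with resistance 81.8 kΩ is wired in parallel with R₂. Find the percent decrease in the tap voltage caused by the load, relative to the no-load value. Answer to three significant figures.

The divider's output (Thévenin) resistance is R₁‖R₂ = 5.461 kΩ.
Fractional drop under load = R_th/(R_th + R_L) = 5.461 / (5.461 + 81.8) = 0.06258.
So the output falls by 6.26 %.

6.26 %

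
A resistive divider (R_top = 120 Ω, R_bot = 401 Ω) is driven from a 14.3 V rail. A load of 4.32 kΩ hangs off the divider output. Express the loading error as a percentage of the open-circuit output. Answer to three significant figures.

The divider's output (Thévenin) resistance is R_top‖R_bot = 92.36 Ω.
Fractional drop under load = R_th/(R_th + R_L) = 92.36 / (92.36 + 4320) = 0.02093.
So the output falls by 2.09 %.

2.09 %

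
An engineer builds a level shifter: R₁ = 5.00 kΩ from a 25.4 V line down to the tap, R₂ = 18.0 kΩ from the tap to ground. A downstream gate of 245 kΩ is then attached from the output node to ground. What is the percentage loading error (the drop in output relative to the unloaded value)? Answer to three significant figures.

The divider's output (Thévenin) resistance is R₁‖R₂ = 3.913 kΩ.
Fractional drop under load = R_th/(R_th + R_L) = 3.913 / (3.913 + 245) = 0.01572.
So the output falls by 1.57 %.

1.57 %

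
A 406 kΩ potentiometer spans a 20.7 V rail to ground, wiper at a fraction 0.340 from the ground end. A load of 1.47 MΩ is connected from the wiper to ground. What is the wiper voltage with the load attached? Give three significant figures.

The wiper splits the pot into (1−α)R = 268.0 kΩ above and αR = 138.0 kΩ below.
Lower section ‖ load = 126.2 kΩ.
V_wiper = 20.7 × 126.2/(268.0 + 126.2) = 6.63 V.

V ≈ 6.63 V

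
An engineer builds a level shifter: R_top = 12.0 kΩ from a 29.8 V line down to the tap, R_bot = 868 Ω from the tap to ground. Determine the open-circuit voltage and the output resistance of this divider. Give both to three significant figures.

V_th is the open-circuit tap voltage: 29.8 × 868/(12000 + 868) = 2.01 V.
With the supply zeroed, R_top and R_bot appear in parallel from the tap: R_th = R_top‖R_bot = (12000 × 868)/12870 = 809 Ω.

V_th = 2.01 V, R_th = 809 Ω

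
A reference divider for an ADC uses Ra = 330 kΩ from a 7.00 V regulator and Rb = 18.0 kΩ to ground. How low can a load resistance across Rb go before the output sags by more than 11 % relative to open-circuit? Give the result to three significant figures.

Output resistance R_th = Ra‖Rb = (330 × 18.0)/348.0 = 17.07 kΩ.
The fractional drop is R_th/(R_th + R_L); requiring this ≤ 0.110 gives R_L ≥ R_th(1/0.110 − 1) = 17.07 × 8.091 = 138 kΩ.

R_L(min) ≈ 138 kΩ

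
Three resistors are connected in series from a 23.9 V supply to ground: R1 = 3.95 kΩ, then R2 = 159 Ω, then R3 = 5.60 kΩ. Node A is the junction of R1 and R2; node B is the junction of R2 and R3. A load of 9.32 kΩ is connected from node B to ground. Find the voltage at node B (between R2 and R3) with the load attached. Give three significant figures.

V ≈ 11.0 V

At node B, R3 is in parallel with the load: R3‖R_L = 3498 Ω.
Below node A the resistance is R2 + (R3‖R_L) = 3657 Ω, so V_A = 23.9 × 3657/7607 = 11.49 V.
Then V_B = V_A × (R3‖R_L)/(R2 + R3‖R_L) = 11.49 × 3498/3657 = 11.0 V.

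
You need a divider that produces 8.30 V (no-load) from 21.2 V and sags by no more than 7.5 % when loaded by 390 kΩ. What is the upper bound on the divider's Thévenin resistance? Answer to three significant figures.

Loading drop = R_th/(R_th + R_L) ≤ 0.0750, so R_th ≤ R_L · ε/(1−ε) = 390 kΩ × 0.0750/0.9250 = 31.6 kΩ.
(Any R1, R2 with R2/(R1+R2) = 0.392 and R1‖R2 ≤ 31.6 kΩ will meet the spec.)

R_th ≤ 31.6 kΩ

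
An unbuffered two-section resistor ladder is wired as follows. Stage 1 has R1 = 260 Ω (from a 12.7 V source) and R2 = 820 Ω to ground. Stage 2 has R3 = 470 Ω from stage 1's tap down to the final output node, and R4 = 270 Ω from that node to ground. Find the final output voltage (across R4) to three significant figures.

V_out ≈ 2.78 V

Stage 2 presents R3+R4 = 740.0 Ω as a load on stage 1's tap.
Stage 1's lower leg becomes R2‖(R3+R4) = 389.0 Ω, so V_mid = 12.7 × 389.0/649.0 = 7.612 V.
Stage 2 is itself unloaded: V_out = V_mid × R4/(R3+R4) = 7.612 × 270/740.0 = 2.78 V.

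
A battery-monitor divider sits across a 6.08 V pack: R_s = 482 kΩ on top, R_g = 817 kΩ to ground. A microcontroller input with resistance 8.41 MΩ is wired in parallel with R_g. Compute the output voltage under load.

V_out ≈ 3.69 V

The load sits in parallel with R_g: R_g‖R_L = (817 × 8410) / (817 + 8410) = 744.7 kΩ.
V_out = 6.08 × 744.7 / (482 + 744.7) = 6.08 × 744.7/1227 = 3.69 V.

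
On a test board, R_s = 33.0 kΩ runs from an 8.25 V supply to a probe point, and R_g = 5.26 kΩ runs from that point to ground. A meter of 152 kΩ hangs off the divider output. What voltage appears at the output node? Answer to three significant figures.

V_out ≈ 1.10 V

The load sits in parallel with R_g: R_g‖R_L = (5.26 × 152) / (5.26 + 152) = 5.084 kΩ.
V_out = 8.25 × 5.084 / (33.0 + 5.084) = 8.25 × 5.084/38.08 = 1.10 V.
(Unloaded it would have been 1.13 V.)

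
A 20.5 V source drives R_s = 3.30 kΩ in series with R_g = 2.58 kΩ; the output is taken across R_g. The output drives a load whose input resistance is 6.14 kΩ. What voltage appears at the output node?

V_out ≈ 7.28 V

The load sits in parallel with R_g: R_g‖R_L = (2.58 × 6.14) / (2.58 + 6.14) = 1.817 kΩ.
V_out = 20.5 × 1.817 / (3.30 + 1.817) = 20.5 × 1.817/5.117 = 7.28 V.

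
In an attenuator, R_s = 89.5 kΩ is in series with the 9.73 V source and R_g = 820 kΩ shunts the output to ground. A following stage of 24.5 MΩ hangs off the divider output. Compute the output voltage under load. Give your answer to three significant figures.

The load sits in parallel with R_g: R_g‖R_L = (820 × 24500) / (820 + 24500) = 793.4 kΩ.
V_out = 9.73 × 793.4 / (89.5 + 793.4) = 9.73 × 793.4/882.9 = 8.74 V.
(Unloaded it would have been 8.77 V.)

V_out ≈ 8.74 V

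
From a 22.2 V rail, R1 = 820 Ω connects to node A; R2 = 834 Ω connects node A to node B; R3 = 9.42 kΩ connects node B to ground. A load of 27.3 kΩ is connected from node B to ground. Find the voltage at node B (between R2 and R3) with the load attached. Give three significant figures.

V ≈ 18.0 V

At node B, R3 is in parallel with the load: R3‖R_L = 7003 Ω.
Below node A the resistance is R2 + (R3‖R_L) = 7837 Ω, so V_A = 22.2 × 7837/8657 = 20.10 V.
Then V_B = V_A × (R3‖R_L)/(R2 + R3‖R_L) = 20.10 × 7003/7837 = 18.0 V.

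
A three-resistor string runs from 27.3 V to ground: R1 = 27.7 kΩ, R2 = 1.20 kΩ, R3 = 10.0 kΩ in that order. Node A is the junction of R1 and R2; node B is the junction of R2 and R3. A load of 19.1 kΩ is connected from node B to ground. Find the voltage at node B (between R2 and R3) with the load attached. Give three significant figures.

V ≈ 5.05 V

At node B, R3 is in parallel with the load: R3‖R_L = 6.564 kΩ.
Below node A the resistance is R2 + (R3‖R_L) = 7.764 kΩ, so V_A = 27.3 × 7.764/35.46 = 5.976 V.
Then V_B = V_A × (R3‖R_L)/(R2 + R3‖R_L) = 5.976 × 6.564/7.764 = 5.05 V.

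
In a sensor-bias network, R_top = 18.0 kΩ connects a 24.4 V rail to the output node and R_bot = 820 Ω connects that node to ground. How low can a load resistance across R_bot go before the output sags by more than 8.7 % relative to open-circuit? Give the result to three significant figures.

Output resistance R_th = R_top‖R_bot = (18000 × 820)/18820 = 784.3 Ω.
The fractional drop is R_th/(R_th + R_L); requiring this ≤ 0.0870 gives R_L ≥ R_th(1/0.0870 − 1) = 784.3 × 10.49 = 8.23 kΩ.

R_L(min) ≈ 8.23 kΩ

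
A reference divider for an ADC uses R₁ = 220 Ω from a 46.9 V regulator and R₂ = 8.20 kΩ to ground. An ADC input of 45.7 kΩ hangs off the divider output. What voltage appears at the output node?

The load sits in parallel with R₂: R₂‖R_L = (8200 × 45700) / (8200 + 45700) = 6953 Ω.
V_out = 46.9 × 6953 / (220 + 6953) = 46.9 × 6953/7173 = 45.5 V.

V_out ≈ 45.5 V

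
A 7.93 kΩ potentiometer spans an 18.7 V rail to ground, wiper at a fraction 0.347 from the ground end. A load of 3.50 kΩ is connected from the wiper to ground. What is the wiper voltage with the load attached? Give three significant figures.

V ≈ 4.29 V

The wiper splits the pot into (1−α)R = 5.178 kΩ above and αR = 2.752 kΩ below.
Lower section ‖ load = 1.541 kΩ.
V_wiper = 18.7 × 1.541/(5.178 + 1.541) = 4.29 V.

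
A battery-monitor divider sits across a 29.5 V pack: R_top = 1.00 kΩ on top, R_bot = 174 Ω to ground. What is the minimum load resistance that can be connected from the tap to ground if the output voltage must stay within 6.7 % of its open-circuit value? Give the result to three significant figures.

Output resistance R_th = R_top‖R_bot = (1000 × 174)/1174 = 148.2 Ω.
The fractional drop is R_th/(R_th + R_L); requiring this ≤ 0.0670 gives R_L ≥ R_th(1/0.0670 − 1) = 148.2 × 13.93 = 2.06 kΩ.

R_L(min) ≈ 2.06 kΩ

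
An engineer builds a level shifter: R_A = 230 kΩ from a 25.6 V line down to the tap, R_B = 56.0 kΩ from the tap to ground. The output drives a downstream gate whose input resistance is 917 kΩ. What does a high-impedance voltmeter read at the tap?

V_out ≈ 4.78 V

The load sits in parallel with R_B: R_B‖R_L = (56.0 × 917) / (56.0 + 917) = 52.78 kΩ.
V_out = 25.6 × 52.78 / (230 + 52.78) = 25.6 × 52.78/282.8 = 4.78 V.
(Unloaded it would have been 5.01 V.)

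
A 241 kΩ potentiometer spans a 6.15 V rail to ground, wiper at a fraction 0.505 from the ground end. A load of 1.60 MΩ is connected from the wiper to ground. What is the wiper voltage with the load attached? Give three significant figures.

V ≈ 2.99 V

The wiper splits the pot into (1−α)R = 119.3 kΩ above and αR = 121.7 kΩ below.
Lower section ‖ load = 113.1 kΩ.
V_wiper = 6.15 × 113.1/(119.3 + 113.1) = 2.99 V.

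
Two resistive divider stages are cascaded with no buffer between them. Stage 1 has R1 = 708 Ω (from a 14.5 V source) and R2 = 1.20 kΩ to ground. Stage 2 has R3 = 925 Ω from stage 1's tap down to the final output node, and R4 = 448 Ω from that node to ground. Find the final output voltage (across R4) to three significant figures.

Stage 2 presents R3+R4 = 1373 Ω as a load on stage 1's tap.
Stage 1's lower leg becomes R2‖(R3+R4) = 640.3 Ω, so V_mid = 14.5 × 640.3/1348 = 6.886 V.
Stage 2 is itself unloaded: V_out = V_mid × R4/(R3+R4) = 6.886 × 448/1373 = 2.25 V.

V_out ≈ 2.25 V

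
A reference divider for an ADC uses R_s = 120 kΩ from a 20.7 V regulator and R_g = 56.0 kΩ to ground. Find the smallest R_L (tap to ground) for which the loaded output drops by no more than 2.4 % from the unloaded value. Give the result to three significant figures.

Output resistance R_th = R_s‖R_g = (120 × 56.0)/176.0 = 38.18 kΩ.
The fractional drop is R_th/(R_th + R_L); requiring this ≤ 0.0240 gives R_L ≥ R_th(1/0.0240 − 1) = 38.18 × 40.67 = 1.55 MΩ.

R_L(min) ≈ 1.55 MΩ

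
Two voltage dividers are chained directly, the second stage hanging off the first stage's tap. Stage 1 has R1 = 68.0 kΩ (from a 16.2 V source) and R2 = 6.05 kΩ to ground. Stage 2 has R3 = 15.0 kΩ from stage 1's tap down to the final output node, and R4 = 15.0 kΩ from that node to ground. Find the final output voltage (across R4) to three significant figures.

Stage 2 presents R3+R4 = 30.00 kΩ as a load on stage 1's tap.
Stage 1's lower leg becomes R2‖(R3+R4) = 5.035 kΩ, so V_mid = 16.2 × 5.035/73.03 = 1.117 V.
Stage 2 is itself unloaded: V_out = V_mid × R4/(R3+R4) = 1.117 × 15.0/30.00 = 0.558 V.

V_out ≈ 0.558 V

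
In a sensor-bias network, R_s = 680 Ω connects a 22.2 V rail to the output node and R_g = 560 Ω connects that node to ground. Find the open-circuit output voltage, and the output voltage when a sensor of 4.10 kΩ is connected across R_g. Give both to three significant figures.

Unloaded: 10.0 V; loaded: 9.33 V

Open-circuit: V = 22.2 × 560/(680 + 560) = 10.0 V.
With the load, R_g becomes R_g‖R_L = 492.7 Ω, so V = 22.2 × 492.7/1173 = 9.33 V.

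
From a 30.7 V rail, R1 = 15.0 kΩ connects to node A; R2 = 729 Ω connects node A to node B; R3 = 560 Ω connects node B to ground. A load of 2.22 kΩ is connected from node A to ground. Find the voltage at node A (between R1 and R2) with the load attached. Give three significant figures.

V ≈ 1.58 V

Below node A the series string R2+R3 = 1289 Ω sits in parallel with the 2220 Ω load: 815.5 Ω.
V_A = 30.7 × 815.5/(15000 + 815.5) = 1.58 V.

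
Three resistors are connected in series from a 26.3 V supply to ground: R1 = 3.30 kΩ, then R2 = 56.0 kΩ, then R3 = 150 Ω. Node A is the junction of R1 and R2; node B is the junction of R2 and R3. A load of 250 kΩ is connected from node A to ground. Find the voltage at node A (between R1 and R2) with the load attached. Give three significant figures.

V ≈ 24.5 V

Below node A the series string R2+R3 = 56150 Ω sits in parallel with the 250000 Ω load: 45850 Ω.
V_A = 26.3 × 45850/(3300 + 45850) = 24.5 V.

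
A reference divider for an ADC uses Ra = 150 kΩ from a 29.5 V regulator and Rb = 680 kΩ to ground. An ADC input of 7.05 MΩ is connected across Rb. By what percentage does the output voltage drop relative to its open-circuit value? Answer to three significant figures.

1.71 %

The divider's output (Thévenin) resistance is Ra‖Rb = 122.9 kΩ.
Fractional drop under load = R_th/(R_th + R_L) = 122.9 / (122.9 + 7050) = 0.01713.
So the output falls by 1.71 %.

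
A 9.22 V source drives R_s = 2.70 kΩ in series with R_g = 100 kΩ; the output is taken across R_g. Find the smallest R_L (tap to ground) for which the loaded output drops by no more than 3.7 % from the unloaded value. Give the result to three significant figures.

R_L(min) ≈ 68.4 kΩ

Output resistance R_th = R_s‖R_g = (2.70 × 100)/102.7 = 2.629 kΩ.
The fractional drop is R_th/(R_th + R_L); requiring this ≤ 0.0370 gives R_L ≥ R_th(1/0.0370 − 1) = 2.629 × 26.03 = 68.4 kΩ.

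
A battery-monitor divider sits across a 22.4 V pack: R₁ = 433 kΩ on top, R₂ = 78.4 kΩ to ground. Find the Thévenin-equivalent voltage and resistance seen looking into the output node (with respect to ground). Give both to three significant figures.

V_th is the open-circuit tap voltage: 22.4 × 78.4/(433 + 78.4) = 3.43 V.
With the supply zeroed, R₁ and R₂ appear in parallel from the tap: R_th = R₁‖R₂ = (433 × 78.4)/511.4 = 66.4 kΩ.

V_th = 3.43 V, R_th = 66.4 kΩ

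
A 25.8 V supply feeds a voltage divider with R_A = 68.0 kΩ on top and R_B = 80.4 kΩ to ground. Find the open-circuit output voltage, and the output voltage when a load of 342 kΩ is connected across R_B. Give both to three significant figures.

Open-circuit: V = 25.8 × 80.4/(68.0 + 80.4) = 14.0 V.
With the load, R_B becomes R_B‖R_L = 65.10 kΩ, so V = 25.8 × 65.10/133.1 = 12.6 V.

Unloaded: 14.0 V; loaded: 12.6 V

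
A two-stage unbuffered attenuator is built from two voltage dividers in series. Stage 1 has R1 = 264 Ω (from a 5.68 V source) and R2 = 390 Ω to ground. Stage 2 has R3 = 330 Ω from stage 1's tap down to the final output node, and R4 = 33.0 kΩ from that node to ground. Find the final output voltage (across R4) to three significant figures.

V_out ≈ 3.34 V

Stage 2 presents R3+R4 = 33330 Ω as a load on stage 1's tap.
Stage 1's lower leg becomes R2‖(R3+R4) = 385.5 Ω, so V_mid = 5.68 × 385.5/649.5 = 3.371 V.
Stage 2 is itself unloaded: V_out = V_mid × R4/(R3+R4) = 3.371 × 33000/33330 = 3.34 V.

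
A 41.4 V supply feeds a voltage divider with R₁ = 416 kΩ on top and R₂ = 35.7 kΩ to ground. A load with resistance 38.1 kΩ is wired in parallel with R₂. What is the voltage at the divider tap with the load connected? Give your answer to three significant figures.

The load sits in parallel with R₂: R₂‖R_L = (35.7 × 38.1) / (35.7 + 38.1) = 18.43 kΩ.
V_out = 41.4 × 18.43 / (416 + 18.43) = 41.4 × 18.43/434.4 = 1.76 V.

V_out ≈ 1.76 V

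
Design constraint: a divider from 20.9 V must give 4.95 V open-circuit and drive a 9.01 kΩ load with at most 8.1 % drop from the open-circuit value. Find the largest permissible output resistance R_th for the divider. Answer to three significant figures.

R_th ≤ 794 Ω

Loading drop = R_th/(R_th + R_L) ≤ 0.0810, so R_th ≤ R_L · ε/(1−ε) = 9.01 kΩ × 0.0810/0.9190 = 794 Ω.
(Any R1, R2 with R2/(R1+R2) = 0.237 and R1‖R2 ≤ 794 Ω will meet the spec.)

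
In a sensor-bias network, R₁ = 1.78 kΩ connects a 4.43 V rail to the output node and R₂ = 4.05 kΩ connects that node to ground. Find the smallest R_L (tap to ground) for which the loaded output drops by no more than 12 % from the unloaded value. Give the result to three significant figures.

R_L(min) ≈ 9.07 kΩ

Output resistance R_th = R₁‖R₂ = (1.78 × 4.05)/5.830 = 1.237 kΩ.
The fractional drop is R_th/(R_th + R_L); requiring this ≤ 0.120 gives R_L ≥ R_th(1/0.120 − 1) = 1.237 × 7.333 = 9.07 kΩ.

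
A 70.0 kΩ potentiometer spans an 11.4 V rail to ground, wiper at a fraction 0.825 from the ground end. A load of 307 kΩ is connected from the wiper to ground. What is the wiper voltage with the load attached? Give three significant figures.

The wiper splits the pot into (1−α)R = 12.25 kΩ above and αR = 57.75 kΩ below.
Lower section ‖ load = 48.61 kΩ.
V_wiper = 11.4 × 48.61/(12.25 + 48.61) = 9.11 V.

V ≈ 9.11 V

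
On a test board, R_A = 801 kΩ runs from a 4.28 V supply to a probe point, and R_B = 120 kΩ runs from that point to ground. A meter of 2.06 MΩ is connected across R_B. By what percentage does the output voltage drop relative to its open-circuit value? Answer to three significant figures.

The divider's output (Thévenin) resistance is R_A‖R_B = 104.4 kΩ.
Fractional drop under load = R_th/(R_th + R_L) = 104.4 / (104.4 + 2060) = 0.04822.
So the output falls by 4.82 %.

4.82 %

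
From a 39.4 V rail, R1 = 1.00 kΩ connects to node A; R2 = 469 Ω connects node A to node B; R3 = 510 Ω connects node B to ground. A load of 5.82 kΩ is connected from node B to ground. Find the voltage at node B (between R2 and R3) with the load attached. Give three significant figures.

At node B, R3 is in parallel with the load: R3‖R_L = 468.9 Ω.
Below node A the resistance is R2 + (R3‖R_L) = 937.9 Ω, so V_A = 39.4 × 937.9/1938 = 19.07 V.
Then V_B = V_A × (R3‖R_L)/(R2 + R3‖R_L) = 19.07 × 468.9/937.9 = 9.53 V.

V ≈ 9.53 V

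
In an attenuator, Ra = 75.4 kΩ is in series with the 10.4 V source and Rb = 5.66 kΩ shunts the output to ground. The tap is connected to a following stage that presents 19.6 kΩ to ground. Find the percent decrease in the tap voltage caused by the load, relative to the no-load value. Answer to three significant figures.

21.2 %

Unloaded V = 10.4 × 5.66/81.06 = 0.7262 V.
Loaded: Rb‖R_L = 4.392 kΩ, giving V = 10.4 × 4.392/79.79 = 0.5724 V.
Drop = (0.7262 − 0.5724) / 0.7262 = 21.2 %.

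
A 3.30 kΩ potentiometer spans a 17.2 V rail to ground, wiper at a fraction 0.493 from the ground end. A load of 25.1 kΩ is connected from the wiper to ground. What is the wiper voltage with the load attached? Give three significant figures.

V ≈ 8.21 V

The wiper splits the pot into (1−α)R = 1.673 kΩ above and αR = 1.627 kΩ below.
Lower section ‖ load = 1.528 kΩ.
V_wiper = 17.2 × 1.528/(1.673 + 1.528) = 8.21 V.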